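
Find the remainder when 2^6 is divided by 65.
64

Use repeated squaring. Binary(6) = 110. Walk through the bits of the exponent 6 left-to-right: at each bit after the leading one, square the running value, then multiply by 2 if the bit is 1 (always reducing mod 65):
  bit 1 = 1 (leading): start with 2.
  bit 2 = 1: square 2^2 = 4; bit is 1, so multiply 4·2 = 8 (mod 65).
  bit 3 = 0: square 8^2 = 64 (mod 65).
Final value: 2^6 ≡ 64 (mod 65).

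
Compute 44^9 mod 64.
Use repeated squaring. Binary(9) = 1001. Walk through the bits of the exponent 9 left-to-right: at each bit after the leading one, square the running value, then multiply by 44 if the bit is 1 (always reducing mod 64):
  bit 1 = 1 (leading): start with 44.
  bit 2 = 0: square 44^2 = 1936 ≡ 16 (mod 64).
  bit 3 = 0: square 16^2 = 256 ≡ 0 (mod 64).
  bit 4 = 1: square 0^2 = 0; bit is 1, so multiply 0·44 = 0 (mod 64).
Final value: 44^9 ≡ 0 (mod 64).

Final answer: 0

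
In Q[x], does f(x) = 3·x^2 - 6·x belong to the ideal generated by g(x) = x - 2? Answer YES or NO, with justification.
In Q[x] the ideal (g) consists of all multiples of g, so f ∈ (g) iff g | f, i.e. iff the remainder of f on division by g is 0. Divide f by g (g is monic, so eliminate the leading term of the running remainder at each step):
  leading term 3·x^2: subtract (3·x)·g(x) = 3·x^2 - 6·x, leaving 0
The remainder is 0, so f(x) = g(x) · h(x) with h(x) = 3·x. Hence g | f, i.e. f ∈ (g).

Final answer: YES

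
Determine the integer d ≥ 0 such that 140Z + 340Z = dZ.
(140, 340) = (20); d = 20

In the PID Z, (a, b) is generated by gcd(a, b). Compute gcd(340, 140) with the extended Euclidean algorithm, tracking rows (r, s, t) with s·340 + t·140 = r:
  row A: (340, 1, 0)   [1·340 + 0·140 = 340]
  row B: (140, 0, 1)   [0·340 + 1·140 = 140]
  340 = 2·140 + 60   → row C = row A − 2·row B = (60, 1, −2)   [check: 1·340 − 2·140 = 60]
  140 = 2·60 + 20   → row D = row B − 2·row C = (20, −2, 5)   [check: −2·340 + 5·140 = 20]
  60 = 3·20 + 0   → remainder 0, stop. gcd = 20 (last nonzero row D).
So gcd(140, 340) = 20, with Bézout identity −2·340 + 5·140 = 20. Containment (⊇): the Bézout identity exhibits 20 as an element of (140, 340), giving (20) ⊆ (140, 340). Containment (⊆): since 20 | 140 and 20 | 340 (140 = 20·7, 340 = 20·17), every Z-linear combination of 140 and 340 is divisible by 20, so (140, 340) ⊆ (20). Therefore (140, 340) = (20), d = 20.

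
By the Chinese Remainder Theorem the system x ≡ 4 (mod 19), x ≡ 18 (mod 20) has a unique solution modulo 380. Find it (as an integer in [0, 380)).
x ≡ 118 (mod 380); the representative in [0, 380) is 118

The moduli 19, 20 are pairwise coprime, so by the CRT there is a unique solution mod 19·20 = 380.
Solve by successive substitution. Start with x ≡ 4 (mod 19).
  Combine with x ≡ 18 (mod 20): write x = 4 + 19·t and require 4 + 19·t ≡ 18 (mod 20), i.e. 19·t ≡ 18 − 4 ≡ 14 (mod 20). Since 19^(−1) ≡ 19 (mod 20), t ≡ 19·14 ≡ 6 (mod 20). So x ≡ 4 + 19·6 = 118 (mod 380).
Unique solution in [0, 380): x = 118.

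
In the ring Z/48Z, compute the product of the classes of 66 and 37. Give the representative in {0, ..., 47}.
Reduce the factors first: 66 ≡ 18 (mod 48), so 66 · 37 ≡ 18 · 37 (mod 48). 18 · 37 = 666. Dividing by 48: 666 = 13·48 + 42. So (66 · 37) mod 48 = 42.

Final answer: 42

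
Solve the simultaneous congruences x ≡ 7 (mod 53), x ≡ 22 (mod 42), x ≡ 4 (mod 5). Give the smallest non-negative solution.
The moduli 53, 42, 5 are pairwise coprime, so by the CRT there is a unique solution mod 53·42·5 = 11130.
Solve by successive substitution. Start with x ≡ 7 (mod 53).
  Combine with x ≡ 22 (mod 42): write x = 7 + 53·t and require 7 + 53·t ≡ 22 (mod 42), i.e. 53·t ≡ 22 − 7 ≡ 15 (mod 42). Since 53^(−1) ≡ 23 (mod 42) (53 ≡ 11 (mod 42)), t ≡ 23·15 ≡ 9 (mod 42). So x ≡ 7 + 53·9 = 484 (mod 2226).
  Combine with x ≡ 4 (mod 5): write x = 484 + 2226·t and require 484 + 2226·t ≡ 4 (mod 5), i.e. 2226·t ≡ 4 − 484 ≡ 0 (mod 5). Since 2226^(−1) ≡ 1 (mod 5) (2226 ≡ 1 (mod 5)), t ≡ 1·0 ≡ 0 (mod 5). So x ≡ 484 + 2226·0 = 484 (mod 11130).
Unique solution in [0, 11130): x = 484.

Final answer: x ≡ 484 (mod 11130); the representative in [0, 11130) is 484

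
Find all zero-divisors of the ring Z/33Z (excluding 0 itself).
An element a ∈ Z/33Z (with a ≠ 0) is a zero-divisor iff gcd(a, 33) > 1 (because a is a unit precisely when gcd(a, n) = 1, and in Z/nZ every nonzero, non-unit element is a zero-divisor). Scan a = 1, ..., 32 and keep those with gcd(a, 33) > 1:
  gcd(3, 33) = 3, gcd(6, 33) = 3, gcd(9, 33) = 3, gcd(11, 33) = 11, gcd(12, 33) = 3, gcd(15, 33) = 3, gcd(18, 33) = 3, gcd(21, 33) = 3, gcd(22, 33) = 11, gcd(24, 33) = 3, gcd(27, 33) = 3, gcd(30, 33) = 3.
All other a ∈ {1, ..., 32} have gcd(a, 33) = 1 and are units. So the nonzero zero-divisors are exactly the 12 values of a appearing in this scan.

Final answer: nonzero zero-divisors of Z/33Z = {3, 6, 9, 11, 12, 15, 18, 21, 22, 24, 27, 30}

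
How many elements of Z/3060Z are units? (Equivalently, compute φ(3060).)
Z/3060Z has φ(3060) = 768 units

An element a ∈ Z/3060Z is a unit iff gcd(a, 3060) = 1, so the number of units is φ(3060). φ is multiplicative, with φ(p^e) = p^e − p^(e−1). Factorise 3060 = 2^2 · 3^2 · 5 · 17. Then
  φ(3060) = (2^2 − 2^1) · (3^2 − 3^1) · (5 − 1) · (17 − 1) = 2 · 6 · 4 · 16 = 768.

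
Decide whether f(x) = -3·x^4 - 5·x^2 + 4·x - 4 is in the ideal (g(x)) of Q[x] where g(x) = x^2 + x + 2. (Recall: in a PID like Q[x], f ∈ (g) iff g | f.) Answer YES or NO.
In Q[x] the ideal (g) consists of all multiples of g, so f ∈ (g) iff g | f, i.e. iff the remainder of f on division by g is 0. Divide f by g (g is monic, so eliminate the leading term of the running remainder at each step):
  leading term -3·x^4: subtract (-3·x^2)·g(x) = -3·x^4 - 3·x^3 - 6·x^2, leaving 3·x^3 + x^2 + 4·x - 4
  leading term 3·x^3: subtract (3·x)·g(x) = 3·x^3 + 3·x^2 + 6·x, leaving -2·x^2 - 2·x - 4
  leading term -2·x^2: subtract (-2)·g(x) = -2·x^2 - 2·x - 4, leaving 0
The remainder is 0, so f(x) = g(x) · h(x) with h(x) = -3·x^2 + 3·x - 2. Hence g | f, i.e. f ∈ (g).

Final answer: YES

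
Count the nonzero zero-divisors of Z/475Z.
Z/475Z has 114 nonzero zero-divisors

In Z/475Z each nonzero element is either a unit (gcd with 475 is 1) or a zero-divisor (gcd > 1). The number of units is φ(475): factorise 475 = 5^2 · 19, so φ(475) = (5^2 − 5^1) · (19 − 1) = 20 · 18 = 360. The nonzero elements number 475 − 1 = 474. Hence the nonzero zero-divisors number 474 − 360 = 114.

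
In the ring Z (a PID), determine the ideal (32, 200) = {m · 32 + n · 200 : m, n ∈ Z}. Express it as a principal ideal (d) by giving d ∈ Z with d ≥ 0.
(32, 200) = (8); d = 8

In the PID Z, (a, b) is generated by gcd(a, b). Compute gcd(200, 32) with the extended Euclidean algorithm, tracking rows (r, s, t) with s·200 + t·32 = r:
  row A: (200, 1, 0)   [1·200 + 0·32 = 200]
  row B: (32, 0, 1)   [0·200 + 1·32 = 32]
  200 = 6·32 + 8   → row C = row A − 6·row B = (8, 1, −6)   [check: 1·200 − 6·32 = 8]
  32 = 4·8 + 0   → remainder 0, stop. gcd = 8 (last nonzero row C).
So gcd(32, 200) = 8, with Bézout identity 1·200 − 6·32 = 8. Containment (⊇): the Bézout identity exhibits 8 as an element of (32, 200), giving (8) ⊆ (32, 200). Containment (⊆): since 8 | 32 and 8 | 200 (32 = 8·4, 200 = 8·25), every Z-linear combination of 32 and 200 is divisible by 8, so (32, 200) ⊆ (8). Therefore (32, 200) = (8), d = 8.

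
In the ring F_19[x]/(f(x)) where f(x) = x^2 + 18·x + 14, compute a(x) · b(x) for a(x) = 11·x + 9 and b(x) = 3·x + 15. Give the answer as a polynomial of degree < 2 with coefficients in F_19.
a · b ≡ 16·x + 15 (mod f(x))

Multiply as integer polynomials: a · b = 33·x^2 + 192·x + 135. Reducing coefficients mod 19: a · b ≡ 14·x^2 + 2·x + 2. Now divide by f(x) = x^2 + 18·x + 14 in F_19[x], eliminating the leading term at each step:
  leading term 14·x^2: subtract (14)·f(x) = 14·x^2 + 5·x + 6, leaving 16·x + 15 (coefficients mod 19)
The degree is now < 2, so this is the remainder. Hence a · b ≡ 16·x + 15 in F_19[x]/(f).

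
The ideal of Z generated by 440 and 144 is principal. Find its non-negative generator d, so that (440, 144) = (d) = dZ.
(440, 144) = (8); d = 8

In the PID Z, (a, b) is generated by gcd(a, b). Compute gcd(440, 144) with the extended Euclidean algorithm, tracking rows (r, s, t) with s·440 + t·144 = r:
  row A: (440, 1, 0)   [1·440 + 0·144 = 440]
  row B: (144, 0, 1)   [0·440 + 1·144 = 144]
  440 = 3·144 + 8   → row C = row A − 3·row B = (8, 1, −3)   [check: 1·440 − 3·144 = 8]
  144 = 18·8 + 0   → remainder 0, stop. gcd = 8 (last nonzero row C).
So gcd(440, 144) = 8, with Bézout identity 1·440 − 3·144 = 8. Containment (⊇): the Bézout identity exhibits 8 as an element of (440, 144), giving (8) ⊆ (440, 144). Containment (⊆): since 8 | 440 and 8 | 144 (440 = 8·55, 144 = 8·18), every Z-linear combination of 440 and 144 is divisible by 8, so (440, 144) ⊆ (8). Therefore (440, 144) = (8), d = 8.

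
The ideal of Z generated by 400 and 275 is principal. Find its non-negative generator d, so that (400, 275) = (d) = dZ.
In the PID Z, (a, b) is generated by gcd(a, b). Compute gcd(400, 275) with the extended Euclidean algorithm, tracking rows (r, s, t) with s·400 + t·275 = r:
  row A: (400, 1, 0)   [1·400 + 0·275 = 400]
  row B: (275, 0, 1)   [0·400 + 1·275 = 275]
  400 = 1·275 + 125   → row C = row A − 1·row B = (125, 1, −1)   [check: 1·400 − 1·275 = 125]
  275 = 2·125 + 25   → row D = row B − 2·row C = (25, −2, 3)   [check: −2·400 + 3·275 = 25]
  125 = 5·25 + 0   → remainder 0, stop. gcd = 25 (last nonzero row D).
So gcd(400, 275) = 25, with Bézout identity −2·400 + 3·275 = 25. Containment (⊇): the Bézout identity exhibits 25 as an element of (400, 275), giving (25) ⊆ (400, 275). Containment (⊆): since 25 | 400 and 25 | 275 (400 = 25·16, 275 = 25·11), every Z-linear combination of 400 and 275 is divisible by 25, so (400, 275) ⊆ (25). Therefore (400, 275) = (25), d = 25.

Final answer: (400, 275) = (25); d = 25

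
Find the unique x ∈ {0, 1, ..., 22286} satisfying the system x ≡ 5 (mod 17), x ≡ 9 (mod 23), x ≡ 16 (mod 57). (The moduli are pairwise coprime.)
The moduli 17, 23, 57 are pairwise coprime, so by the CRT there is a unique solution mod 17·23·57 = 22287.
Solve by successive substitution. Start with x ≡ 5 (mod 17).
  Combine with x ≡ 9 (mod 23): write x = 5 + 17·t and require 5 + 17·t ≡ 9 (mod 23), i.e. 17·t ≡ 9 − 5 ≡ 4 (mod 23). Since 17^(−1) ≡ 19 (mod 23), t ≡ 19·4 ≡ 7 (mod 23). So x ≡ 5 + 17·7 = 124 (mod 391).
  Combine with x ≡ 16 (mod 57): write x = 124 + 391·t and require 124 + 391·t ≡ 16 (mod 57), i.e. 391·t ≡ 16 − 124 ≡ 6 (mod 57). Since 391^(−1) ≡ 7 (mod 57) (391 ≡ 49 (mod 57)), t ≡ 7·6 ≡ 42 (mod 57). So x ≡ 124 + 391·42 = 16546 (mod 22287).
Unique solution in [0, 22287): x = 16546.

Final answer: x ≡ 16546 (mod 22287); the representative in [0, 22287) is 16546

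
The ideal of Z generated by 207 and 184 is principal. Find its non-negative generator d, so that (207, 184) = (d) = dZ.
(207, 184) = (23); d = 23

In the PID Z, (a, b) is generated by gcd(a, b). Compute gcd(207, 184) with the extended Euclidean algorithm, tracking rows (r, s, t) with s·207 + t·184 = r:
  row A: (207, 1, 0)   [1·207 + 0·184 = 207]
  row B: (184, 0, 1)   [0·207 + 1·184 = 184]
  207 = 1·184 + 23   → row C = row A − 1·row B = (23, 1, −1)   [check: 1·207 − 1·184 = 23]
  184 = 8·23 + 0   → remainder 0, stop. gcd = 23 (last nonzero row C).
So gcd(207, 184) = 23, with Bézout identity 1·207 − 1·184 = 23. Containment (⊇): the Bézout identity exhibits 23 as an element of (207, 184), giving (23) ⊆ (207, 184). Containment (⊆): since 23 | 207 and 23 | 184 (207 = 23·9, 184 = 23·8), every Z-linear combination of 207 and 184 is divisible by 23, so (207, 184) ⊆ (23). Therefore (207, 184) = (23), d = 23.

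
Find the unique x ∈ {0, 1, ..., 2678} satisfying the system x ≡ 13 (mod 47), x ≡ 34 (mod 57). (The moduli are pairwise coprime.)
The moduli 47, 57 are pairwise coprime, so by the CRT there is a unique solution mod 47·57 = 2679.
Solve by successive substitution. Start with x ≡ 13 (mod 47).
  Combine with x ≡ 34 (mod 57): write x = 13 + 47·t and require 13 + 47·t ≡ 34 (mod 57), i.e. 47·t ≡ 34 − 13 ≡ 21 (mod 57). Since 47^(−1) ≡ 17 (mod 57), t ≡ 17·21 ≡ 15 (mod 57). So x ≡ 13 + 47·15 = 718 (mod 2679).
Unique solution in [0, 2679): x = 718.

Final answer: x ≡ 718 (mod 2679); the representative in [0, 2679) is 718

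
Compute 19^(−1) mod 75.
Apply the extended Euclidean algorithm to (75, 19), tracking rows (r, s, t) with s·75 + t·19 = r. Each division r_prev = q·r_cur + r_new produces the new row as (previous row) − q·(current row):
  row A: (75, 1, 0)   [1·75 + 0·19 = 75]
  row B: (19, 0, 1)   [0·75 + 1·19 = 19]
  75 = 3·19 + 18   → row C = row A − 3·row B = (18, 1, −3)   [check: 1·75 − 3·19 = 18]
  19 = 1·18 + 1   → row D = row B − 1·row C = (1, −1, 4)   [check: −1·75 + 4·19 = 1]
  18 = 18·1 + 0   → remainder 0, stop. gcd = 1 (last nonzero row D).
The gcd is 1, so 19 is invertible mod 75. The last nonzero row gives −1·75 + 4·19 = 1, so t = 4. So 19^(−1) ≡ 4 (mod 75). Verify: 19 · 4 = 76 ≡ 1 (mod 75). ✓

Final answer: 19^(−1) ≡ 4 (mod 75)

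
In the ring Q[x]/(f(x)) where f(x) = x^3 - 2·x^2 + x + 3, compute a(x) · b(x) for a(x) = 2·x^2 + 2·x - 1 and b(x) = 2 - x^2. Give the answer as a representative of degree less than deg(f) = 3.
a · b ≡ -5·x^2 + 16·x + 16 (mod f(x))

First multiply in Q[x] without reducing: a · b = -2·x^4 - 2·x^3 + 5·x^2 + 4·x - 2. Now divide by f(x) = x^3 - 2·x^2 + x + 3, eliminating the leading term at each step:
  leading term -2·x^4: subtract (-2·x)·f(x) = -2·x^4 + 4·x^3 - 2·x^2 - 6·x, leaving -6·x^3 + 7·x^2 + 10·x - 2
  leading term -6·x^3: subtract (-6)·f(x) = -6·x^3 + 12·x^2 - 6·x - 18, leaving -5·x^2 + 16·x + 16
The degree is now < 3, so this is the remainder. Hence a · b ≡ -5·x^2 + 16·x + 16 in Q[x]/(f).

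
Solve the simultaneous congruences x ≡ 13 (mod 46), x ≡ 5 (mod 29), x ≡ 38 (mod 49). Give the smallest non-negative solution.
x ≡ 40953 (mod 65366); the representative in [0, 65366) is 40953

The moduli 46, 29, 49 are pairwise coprime, so by the CRT there is a unique solution mod 46·29·49 = 65366.
Solve by successive substitution. Start with x ≡ 13 (mod 46).
  Combine with x ≡ 5 (mod 29): write x = 13 + 46·t and require 13 + 46·t ≡ 5 (mod 29), i.e. 46·t ≡ 5 − 13 ≡ 21 (mod 29). Since 46^(−1) ≡ 12 (mod 29) (46 ≡ 17 (mod 29)), t ≡ 12·21 ≡ 20 (mod 29). So x ≡ 13 + 46·20 = 933 (mod 1334).
  Combine with x ≡ 38 (mod 49): write x = 933 + 1334·t and require 933 + 1334·t ≡ 38 (mod 49), i.e. 1334·t ≡ 38 − 933 ≡ 36 (mod 49). Since 1334^(−1) ≡ 9 (mod 49) (1334 ≡ 11 (mod 49)), t ≡ 9·36 ≡ 30 (mod 49). So x ≡ 933 + 1334·30 = 40953 (mod 65366).
Unique solution in [0, 65366): x = 40953.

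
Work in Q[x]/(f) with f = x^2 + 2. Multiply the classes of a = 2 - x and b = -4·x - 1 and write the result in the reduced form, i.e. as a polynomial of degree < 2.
First multiply in Q[x] without reducing: a · b = 4·x^2 - 7·x - 2. Now divide by f(x) = x^2 + 2, eliminating the leading term at each step:
  leading term 4·x^2: subtract (4)·f(x) = 4·x^2 + 8, leaving -7·x - 10
The degree is now < 2, so this is the remainder. Hence a · b ≡ -7·x - 10 in Q[x]/(f).

Final answer: a · b ≡ -7·x - 10 (mod f(x))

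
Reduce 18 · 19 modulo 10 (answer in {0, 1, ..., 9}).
Reduce the factors first: 18 ≡ 8, 19 ≡ 9 (mod 10), so 18 · 19 ≡ 8 · 9 (mod 10). 8 · 9 = 72. Dividing by 10: 72 = 7·10 + 2. So (18 · 19) mod 10 = 2.

Final answer: 2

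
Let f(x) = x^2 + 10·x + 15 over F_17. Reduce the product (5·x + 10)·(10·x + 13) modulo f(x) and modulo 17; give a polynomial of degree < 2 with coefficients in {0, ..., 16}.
Multiply as integer polynomials: a · b = 50·x^2 + 165·x + 130. Reducing coefficients mod 17: a · b ≡ 16·x^2 + 12·x + 11. Now divide by f(x) = x^2 + 10·x + 15 in F_17[x], eliminating the leading term at each step:
  leading term 16·x^2: subtract (16)·f(x) = 16·x^2 + 7·x + 2, leaving 5·x + 9 (coefficients mod 17)
The degree is now < 2, so this is the remainder. Hence a · b ≡ 5·x + 9 in F_17[x]/(f).

Final answer: a · b ≡ 5·x + 9 (mod f(x))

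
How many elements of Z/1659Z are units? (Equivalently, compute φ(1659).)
Z/1659Z has φ(1659) = 936 units

An element a ∈ Z/1659Z is a unit iff gcd(a, 1659) = 1, so the number of units is φ(1659). φ is multiplicative, with φ(p^e) = p^e − p^(e−1). Factorise 1659 = 3 · 7 · 79. Then
  φ(1659) = (3 − 1) · (7 − 1) · (79 − 1) = 2 · 6 · 78 = 936.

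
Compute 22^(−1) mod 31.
22^(−1) ≡ 24 (mod 31)

Apply the extended Euclidean algorithm to (31, 22), tracking rows (r, s, t) with s·31 + t·22 = r. Each division r_prev = q·r_cur + r_new produces the new row as (previous row) − q·(current row):
  row A: (31, 1, 0)   [1·31 + 0·22 = 31]
  row B: (22, 0, 1)   [0·31 + 1·22 = 22]
  31 = 1·22 + 9   → row C = row A − 1·row B = (9, 1, −1)   [check: 1·31 − 1·22 = 9]
  22 = 2·9 + 4   → row D = row B − 2·row C = (4, −2, 3)   [check: −2·31 + 3·22 = 4]
  9 = 2·4 + 1   → row E = row C − 2·row D = (1, 5, −7)   [check: 5·31 − 7·22 = 1]
  4 = 4·1 + 0   → remainder 0, stop. gcd = 1 (last nonzero row E).
The gcd is 1, so 22 is invertible mod 31. The last nonzero row gives 5·31 − 7·22 = 1, so t = −7. So 22^(−1) ≡ −7 ≡ 24 (mod 31). Verify: 22 · 24 = 528 ≡ 1 (mod 31). ✓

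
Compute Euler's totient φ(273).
φ(273) = 144

φ is multiplicative, with φ(p^e) = p^e − p^(e−1). Factorise 273 = 3 · 7 · 13. Then
  φ(273) = (3 − 1) · (7 − 1) · (13 − 1) = 2 · 6 · 12 = 144.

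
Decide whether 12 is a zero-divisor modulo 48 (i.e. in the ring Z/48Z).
gcd(12, 48) = 12 > 1, so 12 is not a unit in Z/48Z. In Z/nZ every nonzero non-unit is a zero-divisor: explicitly, take b = 48/gcd = 4 ≠ 0 (mod 48); then 12·4 = 48 = 1·48, i.e. 12·4 ≡ 0 (mod 48). So 12 is a zero-divisor.

Final answer: YES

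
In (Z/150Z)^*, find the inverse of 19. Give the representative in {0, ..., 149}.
19^(−1) ≡ 79 (mod 150)

Apply the extended Euclidean algorithm to (150, 19), tracking rows (r, s, t) with s·150 + t·19 = r. Each division r_prev = q·r_cur + r_new produces the new row as (previous row) − q·(current row):
  row A: (150, 1, 0)   [1·150 + 0·19 = 150]
  row B: (19, 0, 1)   [0·150 + 1·19 = 19]
  150 = 7·19 + 17   → row C = row A − 7·row B = (17, 1, −7)   [check: 1·150 − 7·19 = 17]
  19 = 1·17 + 2   → row D = row B − 1·row C = (2, −1, 8)   [check: −1·150 + 8·19 = 2]
  17 = 8·2 + 1   → row E = row C − 8·row D = (1, 9, −71)   [check: 9·150 − 71·19 = 1]
  2 = 2·1 + 0   → remainder 0, stop. gcd = 1 (last nonzero row E).
The gcd is 1, so 19 is invertible mod 150. The last nonzero row gives 9·150 − 71·19 = 1, so t = −71. So 19^(−1) ≡ −71 ≡ 79 (mod 150). Verify: 19 · 79 = 1501 ≡ 1 (mod 150). ✓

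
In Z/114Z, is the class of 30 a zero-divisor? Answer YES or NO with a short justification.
YES

gcd(30, 114) = 6 > 1, so 30 is not a unit in Z/114Z. In Z/nZ every nonzero non-unit is a zero-divisor: explicitly, take b = 114/gcd = 19 ≠ 0 (mod 114); then 30·19 = 570 = 5·114, i.e. 30·19 ≡ 0 (mod 114). So 30 is a zero-divisor.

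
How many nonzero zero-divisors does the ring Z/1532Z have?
In Z/1532Z each nonzero element is either a unit (gcd with 1532 is 1) or a zero-divisor (gcd > 1). The number of units is φ(1532): factorise 1532 = 2^2 · 383, so φ(1532) = (2^2 − 2^1) · (383 − 1) = 2 · 382 = 764. The nonzero elements number 1532 − 1 = 1531. Hence the nonzero zero-divisors number 1531 − 764 = 767.

Final answer: Z/1532Z has 767 nonzero zero-divisors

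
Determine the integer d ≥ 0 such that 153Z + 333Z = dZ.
In the PID Z, (a, b) is generated by gcd(a, b). Compute gcd(333, 153) with the extended Euclidean algorithm, tracking rows (r, s, t) with s·333 + t·153 = r:
  row A: (333, 1, 0)   [1·333 + 0·153 = 333]
  row B: (153, 0, 1)   [0·333 + 1·153 = 153]
  333 = 2·153 + 27   → row C = row A − 2·row B = (27, 1, −2)   [check: 1·333 − 2·153 = 27]
  153 = 5·27 + 18   → row D = row B − 5·row C = (18, −5, 11)   [check: −5·333 + 11·153 = 18]
  27 = 1·18 + 9   → row E = row C − 1·row D = (9, 6, −13)   [check: 6·333 − 13·153 = 9]
  18 = 2·9 + 0   → remainder 0, stop. gcd = 9 (last nonzero row E).
So gcd(153, 333) = 9, with Bézout identity 6·333 − 13·153 = 9. Containment (⊇): the Bézout identity exhibits 9 as an element of (153, 333), giving (9) ⊆ (153, 333). Containment (⊆): since 9 | 153 and 9 | 333 (153 = 9·17, 333 = 9·37), every Z-linear combination of 153 and 333 is divisible by 9, so (153, 333) ⊆ (9). Therefore (153, 333) = (9), d = 9.

Final answer: (153, 333) = (9); d = 9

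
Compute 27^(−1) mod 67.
27^(−1) ≡ 5 (mod 67)

Apply the extended Euclidean algorithm to (67, 27), tracking rows (r, s, t) with s·67 + t·27 = r. Each division r_prev = q·r_cur + r_new produces the new row as (previous row) − q·(current row):
  row A: (67, 1, 0)   [1·67 + 0·27 = 67]
  row B: (27, 0, 1)   [0·67 + 1·27 = 27]
  67 = 2·27 + 13   → row C = row A − 2·row B = (13, 1, −2)   [check: 1·67 − 2·27 = 13]
  27 = 2·13 + 1   → row D = row B − 2·row C = (1, −2, 5)   [check: −2·67 + 5·27 = 1]
  13 = 13·1 + 0   → remainder 0, stop. gcd = 1 (last nonzero row D).
The gcd is 1, so 27 is invertible mod 67. The last nonzero row gives −2·67 + 5·27 = 1, so t = 5. So 27^(−1) ≡ 5 (mod 67). Verify: 27 · 5 = 135 ≡ 1 (mod 67). ✓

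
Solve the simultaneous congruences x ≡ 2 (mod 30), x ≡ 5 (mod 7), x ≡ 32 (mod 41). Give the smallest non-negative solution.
x ≡ 3722 (mod 8610); the representative in [0, 8610) is 3722

The moduli 30, 7, 41 are pairwise coprime, so by the CRT there is a unique solution mod 30·7·41 = 8610.
Solve by successive substitution. Start with x ≡ 2 (mod 30).
  Combine with x ≡ 5 (mod 7): write x = 2 + 30·t and require 2 + 30·t ≡ 5 (mod 7), i.e. 30·t ≡ 5 − 2 ≡ 3 (mod 7). Since 30^(−1) ≡ 4 (mod 7) (30 ≡ 2 (mod 7)), t ≡ 4·3 ≡ 5 (mod 7). So x ≡ 2 + 30·5 = 152 (mod 210).
  Combine with x ≡ 32 (mod 41): write x = 152 + 210·t and require 152 + 210·t ≡ 32 (mod 41), i.e. 210·t ≡ 32 − 152 ≡ 3 (mod 41). Since 210^(−1) ≡ 33 (mod 41) (210 ≡ 5 (mod 41)), t ≡ 33·3 ≡ 17 (mod 41). So x ≡ 152 + 210·17 = 3722 (mod 8610).
Unique solution in [0, 8610): x = 3722.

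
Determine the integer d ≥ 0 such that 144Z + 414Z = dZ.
In the PID Z, (a, b) is generated by gcd(a, b). Compute gcd(414, 144) with the extended Euclidean algorithm, tracking rows (r, s, t) with s·414 + t·144 = r:
  row A: (414, 1, 0)   [1·414 + 0·144 = 414]
  row B: (144, 0, 1)   [0·414 + 1·144 = 144]
  414 = 2·144 + 126   → row C = row A − 2·row B = (126, 1, −2)   [check: 1·414 − 2·144 = 126]
  144 = 1·126 + 18   → row D = row B − 1·row C = (18, −1, 3)   [check: −1·414 + 3·144 = 18]
  126 = 7·18 + 0   → remainder 0, stop. gcd = 18 (last nonzero row D).
So gcd(144, 414) = 18, with Bézout identity −1·414 + 3·144 = 18. Containment (⊇): the Bézout identity exhibits 18 as an element of (144, 414), giving (18) ⊆ (144, 414). Containment (⊆): since 18 | 144 and 18 | 414 (144 = 18·8, 414 = 18·23), every Z-linear combination of 144 and 414 is divisible by 18, so (144, 414) ⊆ (18). Therefore (144, 414) = (18), d = 18.

Final answer: (144, 414) = (18); d = 18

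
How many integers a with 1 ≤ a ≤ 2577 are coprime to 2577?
1716

The number of a ∈ {1, ..., 2577} with gcd(a, 2577) = 1 is by definition Euler's totient φ(2577). φ is multiplicative, with φ(p^e) = p^e − p^(e−1). Factorise 2577 = 3 · 859. Then
  φ(2577) = (3 − 1) · (859 − 1) = 2 · 858 = 1716.
So there are 1716 such integers.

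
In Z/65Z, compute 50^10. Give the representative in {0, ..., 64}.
10

Use repeated squaring. Binary(10) = 1010. Walk through the bits of the exponent 10 left-to-right: at each bit after the leading one, square the running value, then multiply by 50 if the bit is 1 (always reducing mod 65):
  bit 1 = 1 (leading): start with 50.
  bit 2 = 0: square 50^2 = 2500 ≡ 30 (mod 65).
  bit 3 = 1: square 30^2 = 900 ≡ 55; bit is 1, so multiply 55·50 = 2750 ≡ 20 (mod 65).
  bit 4 = 0: square 20^2 = 400 ≡ 10 (mod 65).
Final value: 50^10 ≡ 10 (mod 65).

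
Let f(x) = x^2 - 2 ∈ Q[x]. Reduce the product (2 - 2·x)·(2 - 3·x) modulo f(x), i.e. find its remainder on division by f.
a · b ≡ 16 - 10·x (mod f(x))

First multiply in Q[x] without reducing: a · b = 6·x^2 - 10·x + 4. Now divide by f(x) = x^2 - 2, eliminating the leading term at each step:
  leading term 6·x^2: subtract (6)·f(x) = 6·x^2 - 12, leaving 16 - 10·x
The degree is now < 2, so this is the remainder. Hence a · b ≡ 16 - 10·x in Q[x]/(f).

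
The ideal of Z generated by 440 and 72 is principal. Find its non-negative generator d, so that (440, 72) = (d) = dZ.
(440, 72) = (8); d = 8

In the PID Z, (a, b) is generated by gcd(a, b). Compute gcd(440, 72) with the extended Euclidean algorithm, tracking rows (r, s, t) with s·440 + t·72 = r:
  row A: (440, 1, 0)   [1·440 + 0·72 = 440]
  row B: (72, 0, 1)   [0·440 + 1·72 = 72]
  440 = 6·72 + 8   → row C = row A − 6·row B = (8, 1, −6)   [check: 1·440 − 6·72 = 8]
  72 = 9·8 + 0   → remainder 0, stop. gcd = 8 (last nonzero row C).
So gcd(440, 72) = 8, with Bézout identity 1·440 − 6·72 = 8. Containment (⊇): the Bézout identity exhibits 8 as an element of (440, 72), giving (8) ⊆ (440, 72). Containment (⊆): since 8 | 440 and 8 | 72 (440 = 8·55, 72 = 8·9), every Z-linear combination of 440 and 72 is divisible by 8, so (440, 72) ⊆ (8). Therefore (440, 72) = (8), d = 8.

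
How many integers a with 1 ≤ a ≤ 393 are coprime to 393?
260

The number of a ∈ {1, ..., 393} with gcd(a, 393) = 1 is by definition Euler's totient φ(393). φ is multiplicative, with φ(p^e) = p^e − p^(e−1). Factorise 393 = 3 · 131. Then
  φ(393) = (3 − 1) · (131 − 1) = 2 · 130 = 260.
So there are 260 such integers.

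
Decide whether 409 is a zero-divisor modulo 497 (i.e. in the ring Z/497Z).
NO

gcd(409, 497) = 1, so 409 is a unit in Z/497Z (it has a multiplicative inverse). A unit cannot be a zero-divisor: if 409·b ≡ 0 then multiplying both sides by 409^(−1) gives b ≡ 0. So 409 is not a zero-divisor.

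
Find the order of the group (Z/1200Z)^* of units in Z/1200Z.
|(Z/1200Z)^*| = 320

(Z/1200Z)^* consists of the classes a with gcd(a, 1200) = 1, so its order is φ(1200). φ is multiplicative, with φ(p^e) = p^e − p^(e−1). Factorise 1200 = 2^4 · 3 · 5^2. Then
  φ(1200) = (2^4 − 2^3) · (3 − 1) · (5^2 − 5^1) = 8 · 2 · 20 = 320.
Thus |(Z/1200Z)^*| = 320.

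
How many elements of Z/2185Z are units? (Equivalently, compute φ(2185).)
An element a ∈ Z/2185Z is a unit iff gcd(a, 2185) = 1, so the number of units is φ(2185). φ is multiplicative, with φ(p^e) = p^e − p^(e−1). Factorise 2185 = 5 · 19 · 23. Then
  φ(2185) = (5 − 1) · (19 − 1) · (23 − 1) = 4 · 18 · 22 = 1584.

Final answer: Z/2185Z has φ(2185) = 1584 units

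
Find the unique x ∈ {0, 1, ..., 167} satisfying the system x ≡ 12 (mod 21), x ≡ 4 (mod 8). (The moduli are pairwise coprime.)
The moduli 21, 8 are pairwise coprime, so by the CRT there is a unique solution mod 21·8 = 168.
Solve by successive substitution. Start with x ≡ 12 (mod 21).
  Combine with x ≡ 4 (mod 8): write x = 12 + 21·t and require 12 + 21·t ≡ 4 (mod 8), i.e. 21·t ≡ 4 − 12 ≡ 0 (mod 8). Since 21^(−1) ≡ 5 (mod 8) (21 ≡ 5 (mod 8)), t ≡ 5·0 ≡ 0 (mod 8). So x ≡ 12 + 21·0 = 12 (mod 168).
Unique solution in [0, 168): x = 12.

Final answer: x ≡ 12 (mod 168); the representative in [0, 168) is 12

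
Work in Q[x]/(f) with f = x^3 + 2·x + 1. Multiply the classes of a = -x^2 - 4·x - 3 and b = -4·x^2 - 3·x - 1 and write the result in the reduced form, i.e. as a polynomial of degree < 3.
a · b ≡ 17·x^2 - 29·x - 16 (mod f(x))

First multiply in Q[x] without reducing: a · b = 4·x^4 + 19·x^3 + 25·x^2 + 13·x + 3. Now divide by f(x) = x^3 + 2·x + 1, eliminating the leading term at each step:
  leading term 4·x^4: subtract (4·x)·f(x) = 4·x^4 + 8·x^2 + 4·x, leaving 19·x^3 + 17·x^2 + 9·x + 3
  leading term 19·x^3: subtract (19)·f(x) = 19·x^3 + 38·x + 19, leaving 17·x^2 - 29·x - 16
The degree is now < 3, so this is the remainder. Hence a · b ≡ 17·x^2 - 29·x - 16 in Q[x]/(f).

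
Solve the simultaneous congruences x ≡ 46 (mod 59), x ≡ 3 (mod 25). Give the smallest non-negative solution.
x ≡ 1403 (mod 1475); the representative in [0, 1475) is 1403

The moduli 59, 25 are pairwise coprime, so by the CRT there is a unique solution mod 59·25 = 1475.
Solve by successive substitution. Start with x ≡ 46 (mod 59).
  Combine with x ≡ 3 (mod 25): write x = 46 + 59·t and require 46 + 59·t ≡ 3 (mod 25), i.e. 59·t ≡ 3 − 46 ≡ 7 (mod 25). Since 59^(−1) ≡ 14 (mod 25) (59 ≡ 9 (mod 25)), t ≡ 14·7 ≡ 23 (mod 25). So x ≡ 46 + 59·23 = 1403 (mod 1475).
Unique solution in [0, 1475): x = 1403.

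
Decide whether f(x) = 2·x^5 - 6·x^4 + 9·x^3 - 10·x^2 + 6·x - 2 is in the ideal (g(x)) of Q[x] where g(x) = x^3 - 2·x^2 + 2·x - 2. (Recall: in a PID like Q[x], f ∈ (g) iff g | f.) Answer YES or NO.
YES

In Q[x] the ideal (g) consists of all multiples of g, so f ∈ (g) iff g | f, i.e. iff the remainder of f on division by g is 0. Divide f by g (g is monic, so eliminate the leading term of the running remainder at each step):
  leading term 2·x^5: subtract (2·x^2)·g(x) = 2·x^5 - 4·x^4 + 4·x^3 - 4·x^2, leaving -2·x^4 + 5·x^3 - 6·x^2 + 6·x - 2
  leading term -2·x^4: subtract (-2·x)·g(x) = -2·x^4 + 4·x^3 - 4·x^2 + 4·x, leaving x^3 - 2·x^2 + 2·x - 2
  leading term x^3: subtract (1)·g(x) = x^3 - 2·x^2 + 2·x - 2, leaving 0
The remainder is 0, so f(x) = g(x) · h(x) with h(x) = 2·x^2 - 2·x + 1. Hence g | f, i.e. f ∈ (g).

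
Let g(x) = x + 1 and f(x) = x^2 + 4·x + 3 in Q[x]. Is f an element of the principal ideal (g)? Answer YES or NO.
YES

In Q[x] the ideal (g) consists of all multiples of g, so f ∈ (g) iff g | f, i.e. iff the remainder of f on division by g is 0. Divide f by g (g is monic, so eliminate the leading term of the running remainder at each step):
  leading term x^2: subtract (x)·g(x) = x^2 + x, leaving 3·x + 3
  leading term 3·x: subtract (3)·g(x) = 3·x + 3, leaving 0
The remainder is 0, so f(x) = g(x) · h(x) with h(x) = x + 3. Hence g | f, i.e. f ∈ (g).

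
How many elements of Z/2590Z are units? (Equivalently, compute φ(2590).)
Z/2590Z has φ(2590) = 864 units

An element a ∈ Z/2590Z is a unit iff gcd(a, 2590) = 1, so the number of units is φ(2590). φ is multiplicative, with φ(p^e) = p^e − p^(e−1). Factorise 2590 = 2 · 5 · 7 · 37. Then
  φ(2590) = (2 − 1) · (5 − 1) · (7 − 1) · (37 − 1) = 1 · 4 · 6 · 36 = 864.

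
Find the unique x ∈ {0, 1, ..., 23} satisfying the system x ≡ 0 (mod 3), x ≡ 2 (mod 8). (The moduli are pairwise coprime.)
x ≡ 18 (mod 24); the representative in [0, 24) is 18

The moduli 3, 8 are pairwise coprime, so by the CRT there is a unique solution mod 3·8 = 24.
Solve by successive substitution. Start with x ≡ 0 (mod 3).
  Combine with x ≡ 2 (mod 8): write x = 3·t and require 3·t ≡ 2 (mod 8). Since 3^(−1) ≡ 3 (mod 8), t ≡ 3·2 ≡ 6 (mod 8). So x ≡ 3·6 = 18 (mod 24).
Unique solution in [0, 24): x = 18.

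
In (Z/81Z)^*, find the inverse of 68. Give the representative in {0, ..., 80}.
Apply the extended Euclidean algorithm to (81, 68), tracking rows (r, s, t) with s·81 + t·68 = r. Each division r_prev = q·r_cur + r_new produces the new row as (previous row) − q·(current row):
  row A: (81, 1, 0)   [1·81 + 0·68 = 81]
  row B: (68, 0, 1)   [0·81 + 1·68 = 68]
  81 = 1·68 + 13   → row C = row A − 1·row B = (13, 1, −1)   [check: 1·81 − 1·68 = 13]
  68 = 5·13 + 3   → row D = row B − 5·row C = (3, −5, 6)   [check: −5·81 + 6·68 = 3]
  13 = 4·3 + 1   → row E = row C − 4·row D = (1, 21, −25)   [check: 21·81 − 25·68 = 1]
  3 = 3·1 + 0   → remainder 0, stop. gcd = 1 (last nonzero row E).
The gcd is 1, so 68 is invertible mod 81. The last nonzero row gives 21·81 − 25·68 = 1, so t = −25. So 68^(−1) ≡ −25 ≡ 56 (mod 81). Verify: 68 · 56 = 3808 ≡ 1 (mod 81). ✓

Final answer: 68^(−1) ≡ 56 (mod 81)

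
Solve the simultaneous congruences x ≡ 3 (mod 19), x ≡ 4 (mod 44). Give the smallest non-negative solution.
The moduli 19, 44 are pairwise coprime, so by the CRT there is a unique solution mod 19·44 = 836.
Solve by successive substitution. Start with x ≡ 3 (mod 19).
  Combine with x ≡ 4 (mod 44): write x = 3 + 19·t and require 3 + 19·t ≡ 4 (mod 44), i.e. 19·t ≡ 4 − 3 ≡ 1 (mod 44). Since 19^(−1) ≡ 7 (mod 44), t ≡ 7·1 ≡ 7 (mod 44). So x ≡ 3 + 19·7 = 136 (mod 836).
Unique solution in [0, 836): x = 136.

Final answer: x ≡ 136 (mod 836); the representative in [0, 836) is 136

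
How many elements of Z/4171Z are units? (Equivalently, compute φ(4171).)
An element a ∈ Z/4171Z is a unit iff gcd(a, 4171) = 1, so the number of units is φ(4171). φ is multiplicative, with φ(p^e) = p^e − p^(e−1). Factorise 4171 = 43 · 97. Then
  φ(4171) = (43 − 1) · (97 − 1) = 42 · 96 = 4032.

Final answer: Z/4171Z has φ(4171) = 4032 units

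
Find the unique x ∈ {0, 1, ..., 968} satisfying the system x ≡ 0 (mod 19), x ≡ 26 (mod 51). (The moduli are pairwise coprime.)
x ≡ 893 (mod 969); the representative in [0, 969) is 893

The moduli 19, 51 are pairwise coprime, so by the CRT there is a unique solution mod 19·51 = 969.
Solve by successive substitution. Start with x ≡ 0 (mod 19).
  Combine with x ≡ 26 (mod 51): write x = 19·t and require 19·t ≡ 26 (mod 51). Since 19^(−1) ≡ 43 (mod 51), t ≡ 43·26 ≡ 47 (mod 51). So x ≡ 19·47 = 893 (mod 969).
Unique solution in [0, 969): x = 893.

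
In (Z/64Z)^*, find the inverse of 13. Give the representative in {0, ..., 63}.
Apply the extended Euclidean algorithm to (64, 13), tracking rows (r, s, t) with s·64 + t·13 = r. Each division r_prev = q·r_cur + r_new produces the new row as (previous row) − q·(current row):
  row A: (64, 1, 0)   [1·64 + 0·13 = 64]
  row B: (13, 0, 1)   [0·64 + 1·13 = 13]
  64 = 4·13 + 12   → row C = row A − 4·row B = (12, 1, −4)   [check: 1·64 − 4·13 = 12]
  13 = 1·12 + 1   → row D = row B − 1·row C = (1, −1, 5)   [check: −1·64 + 5·13 = 1]
  12 = 12·1 + 0   → remainder 0, stop. gcd = 1 (last nonzero row D).
The gcd is 1, so 13 is invertible mod 64. The last nonzero row gives −1·64 + 5·13 = 1, so t = 5. So 13^(−1) ≡ 5 (mod 64). Verify: 13 · 5 = 65 ≡ 1 (mod 64). ✓

Final answer: 13^(−1) ≡ 5 (mod 64)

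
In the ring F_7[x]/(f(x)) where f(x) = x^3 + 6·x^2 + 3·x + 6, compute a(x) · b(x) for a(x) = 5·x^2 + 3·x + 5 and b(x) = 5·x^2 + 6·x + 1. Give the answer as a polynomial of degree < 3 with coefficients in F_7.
a · b ≡ x^2 + 2·x + 5 (mod f(x))

Multiply as integer polynomials: a · b = 25·x^4 + 45·x^3 + 48·x^2 + 33·x + 5. Reducing coefficients mod 7: a · b ≡ 4·x^4 + 3·x^3 + 6·x^2 + 5·x + 5. Now divide by f(x) = x^3 + 6·x^2 + 3·x + 6 in F_7[x], eliminating the leading term at each step:
  leading term 4·x^4: subtract (4·x)·f(x) = 4·x^4 + 3·x^3 + 5·x^2 + 3·x, leaving x^2 + 2·x + 5 (coefficients mod 7)
The degree is now < 3, so this is the remainder. Hence a · b ≡ x^2 + 2·x + 5 in F_7[x]/(f).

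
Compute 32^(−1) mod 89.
32^(−1) ≡ 64 (mod 89)

Apply the extended Euclidean algorithm to (89, 32), tracking rows (r, s, t) with s·89 + t·32 = r. Each division r_prev = q·r_cur + r_new produces the new row as (previous row) − q·(current row):
  row A: (89, 1, 0)   [1·89 + 0·32 = 89]
  row B: (32, 0, 1)   [0·89 + 1·32 = 32]
  89 = 2·32 + 25   → row C = row A − 2·row B = (25, 1, −2)   [check: 1·89 − 2·32 = 25]
  32 = 1·25 + 7   → row D = row B − 1·row C = (7, −1, 3)   [check: −1·89 + 3·32 = 7]
  25 = 3·7 + 4   → row E = row C − 3·row D = (4, 4, −11)   [check: 4·89 − 11·32 = 4]
  7 = 1·4 + 3   → row F = row D − 1·row E = (3, −5, 14)   [check: −5·89 + 14·32 = 3]
  4 = 1·3 + 1   → row G = row E − 1·row F = (1, 9, −25)   [check: 9·89 − 25·32 = 1]
  3 = 3·1 + 0   → remainder 0, stop. gcd = 1 (last nonzero row G).
The gcd is 1, so 32 is invertible mod 89. The last nonzero row gives 9·89 − 25·32 = 1, so t = −25. So 32^(−1) ≡ −25 ≡ 64 (mod 89). Verify: 32 · 64 = 2048 ≡ 1 (mod 89). ✓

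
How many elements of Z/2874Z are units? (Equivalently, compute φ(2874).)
An element a ∈ Z/2874Z is a unit iff gcd(a, 2874) = 1, so the number of units is φ(2874). φ is multiplicative, with φ(p^e) = p^e − p^(e−1). Factorise 2874 = 2 · 3 · 479. Then
  φ(2874) = (2 − 1) · (3 − 1) · (479 − 1) = 1 · 2 · 478 = 956.

Final answer: Z/2874Z has φ(2874) = 956 units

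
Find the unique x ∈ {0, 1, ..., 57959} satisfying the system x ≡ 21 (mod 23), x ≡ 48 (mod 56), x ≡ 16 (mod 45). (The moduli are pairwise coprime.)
x ≡ 52576 (mod 57960); the representative in [0, 57960) is 52576

The moduli 23, 56, 45 are pairwise coprime, so by the CRT there is a unique solution mod 23·56·45 = 57960.
Solve by successive substitution. Start with x ≡ 21 (mod 23).
  Combine with x ≡ 48 (mod 56): write x = 21 + 23·t and require 21 + 23·t ≡ 48 (mod 56), i.e. 23·t ≡ 48 − 21 ≡ 27 (mod 56). Since 23^(−1) ≡ 39 (mod 56), t ≡ 39·27 ≡ 45 (mod 56). So x ≡ 21 + 23·45 = 1056 (mod 1288).
  Combine with x ≡ 16 (mod 45): write x = 1056 + 1288·t and require 1056 + 1288·t ≡ 16 (mod 45), i.e. 1288·t ≡ 16 − 1056 ≡ 40 (mod 45). Since 1288^(−1) ≡ 37 (mod 45) (1288 ≡ 28 (mod 45)), t ≡ 37·40 ≡ 40 (mod 45). So x ≡ 1056 + 1288·40 = 52576 (mod 57960).
Unique solution in [0, 57960): x = 52576.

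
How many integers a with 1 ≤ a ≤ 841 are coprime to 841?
The number of a ∈ {1, ..., 841} with gcd(a, 841) = 1 is by definition Euler's totient φ(841). φ is multiplicative, with φ(p^e) = p^e − p^(e−1). Factorise 841 = 29^2. Then
  φ(841) = (29^2 − 29^1) = 812 = 812.
So there are 812 such integers.

Final answer: 812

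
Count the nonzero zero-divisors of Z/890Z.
In Z/890Z each nonzero element is either a unit (gcd with 890 is 1) or a zero-divisor (gcd > 1). The number of units is φ(890): factorise 890 = 2 · 5 · 89, so φ(890) = (2 − 1) · (5 − 1) · (89 − 1) = 1 · 4 · 88 = 352. The nonzero elements number 890 − 1 = 889. Hence the nonzero zero-divisors number 889 − 352 = 537.

Final answer: Z/890Z has 537 nonzero zero-divisors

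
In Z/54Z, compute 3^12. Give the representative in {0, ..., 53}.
27

Use repeated squaring. Binary(12) = 1100. Walk through the bits of the exponent 12 left-to-right: at each bit after the leading one, square the running value, then multiply by 3 if the bit is 1 (always reducing mod 54):
  bit 1 = 1 (leading): start with 3.
  bit 2 = 1: square 3^2 = 9; bit is 1, so multiply 9·3 = 27 (mod 54).
  bit 3 = 0: square 27^2 = 729 ≡ 27 (mod 54).
  bit 4 = 0: square 27^2 = 729 ≡ 27 (mod 54).
Final value: 3^12 ≡ 27 (mod 54).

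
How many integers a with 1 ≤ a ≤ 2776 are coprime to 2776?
The number of a ∈ {1, ..., 2776} with gcd(a, 2776) = 1 is by definition Euler's totient φ(2776). φ is multiplicative, with φ(p^e) = p^e − p^(e−1). Factorise 2776 = 2^3 · 347. Then
  φ(2776) = (2^3 − 2^2) · (347 − 1) = 4 · 346 = 1384.
So there are 1384 such integers.

Final answer: 1384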